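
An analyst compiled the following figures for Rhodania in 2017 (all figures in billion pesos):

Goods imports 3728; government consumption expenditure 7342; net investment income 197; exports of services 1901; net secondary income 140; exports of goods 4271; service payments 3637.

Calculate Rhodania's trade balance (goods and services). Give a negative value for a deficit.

-1193

Goods balance = 4271 - 3728 = 543
Services balance = 1901 - 3637 = -1736
Trade balance (goods + services) = 543 + (-1736) = -1193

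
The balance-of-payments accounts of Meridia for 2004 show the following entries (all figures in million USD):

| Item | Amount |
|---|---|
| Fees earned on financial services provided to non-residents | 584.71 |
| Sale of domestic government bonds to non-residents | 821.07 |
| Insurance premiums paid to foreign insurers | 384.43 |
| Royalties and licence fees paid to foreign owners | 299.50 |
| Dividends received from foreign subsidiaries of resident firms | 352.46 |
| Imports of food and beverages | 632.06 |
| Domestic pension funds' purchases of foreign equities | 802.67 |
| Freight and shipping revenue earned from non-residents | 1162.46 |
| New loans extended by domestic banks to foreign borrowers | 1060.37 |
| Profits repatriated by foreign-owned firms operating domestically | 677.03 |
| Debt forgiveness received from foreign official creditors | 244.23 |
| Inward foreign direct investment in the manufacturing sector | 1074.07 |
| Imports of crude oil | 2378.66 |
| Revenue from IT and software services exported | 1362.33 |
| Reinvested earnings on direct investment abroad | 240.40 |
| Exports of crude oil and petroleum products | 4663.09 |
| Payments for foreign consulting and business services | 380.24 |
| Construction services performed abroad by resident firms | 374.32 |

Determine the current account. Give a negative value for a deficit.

Goods: -2378.66 + 4663.09 - 632.06 = 1652.37
Services: -384.43 + 374.32 - 380.24 + 1362.33 - 299.50 + 584.71 + 1162.46 = 2419.65
Primary income: 240.40 - 677.03 + 352.46 = -84.17
Current account = 1652.37 + 2419.65 + (-84.17) = 3987.85
(Excluded from the current account — financial account: sale of domestic government bonds to non-residents 821.07, domestic pension funds' purchases of foreign equities 802.67, new loans extended by domestic banks to foreign borrowers 1060.37, inward foreign direct investment in the manufacturing sector 1074.07; capital account: debt forgiveness received from foreign official creditors 244.23.)

3987.85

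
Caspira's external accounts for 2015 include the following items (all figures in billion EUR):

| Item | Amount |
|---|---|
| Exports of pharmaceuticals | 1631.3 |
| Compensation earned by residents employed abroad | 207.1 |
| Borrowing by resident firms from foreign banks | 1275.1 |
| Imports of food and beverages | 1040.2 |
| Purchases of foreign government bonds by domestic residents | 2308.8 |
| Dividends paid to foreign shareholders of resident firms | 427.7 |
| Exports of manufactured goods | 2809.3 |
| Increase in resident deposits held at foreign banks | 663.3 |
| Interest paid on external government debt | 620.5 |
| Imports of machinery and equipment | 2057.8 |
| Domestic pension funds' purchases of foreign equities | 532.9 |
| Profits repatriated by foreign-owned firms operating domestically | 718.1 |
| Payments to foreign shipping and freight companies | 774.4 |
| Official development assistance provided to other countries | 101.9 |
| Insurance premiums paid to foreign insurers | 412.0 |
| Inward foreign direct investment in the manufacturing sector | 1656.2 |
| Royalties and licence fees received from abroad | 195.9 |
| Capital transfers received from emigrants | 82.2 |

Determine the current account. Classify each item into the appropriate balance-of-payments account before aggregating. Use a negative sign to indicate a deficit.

Goods: -1040.2 + 1631.3 - 2057.8 + 2809.3 = 1342.6
Services: 195.9 - 774.4 - 412.0 = -990.5
Primary income: -427.7 - 620.5 - 718.1 + 207.1 = -1559.2
Secondary income: -101.9
Current account = 1342.6 + (-990.5) + (-1559.2) + (-101.9) = -1309.0
(Excluded from the current account — financial account: borrowing by resident firms from foreign banks 1275.1, purchases of foreign government bonds by domestic residents 2308.8, increase in resident deposits held at foreign banks 663.3, domestic pension funds' purchases of foreign equities 532.9, inward foreign direct investment in the manufacturing sector 1656.2; capital account: capital transfers received from emigrants 82.2.)

-1309.0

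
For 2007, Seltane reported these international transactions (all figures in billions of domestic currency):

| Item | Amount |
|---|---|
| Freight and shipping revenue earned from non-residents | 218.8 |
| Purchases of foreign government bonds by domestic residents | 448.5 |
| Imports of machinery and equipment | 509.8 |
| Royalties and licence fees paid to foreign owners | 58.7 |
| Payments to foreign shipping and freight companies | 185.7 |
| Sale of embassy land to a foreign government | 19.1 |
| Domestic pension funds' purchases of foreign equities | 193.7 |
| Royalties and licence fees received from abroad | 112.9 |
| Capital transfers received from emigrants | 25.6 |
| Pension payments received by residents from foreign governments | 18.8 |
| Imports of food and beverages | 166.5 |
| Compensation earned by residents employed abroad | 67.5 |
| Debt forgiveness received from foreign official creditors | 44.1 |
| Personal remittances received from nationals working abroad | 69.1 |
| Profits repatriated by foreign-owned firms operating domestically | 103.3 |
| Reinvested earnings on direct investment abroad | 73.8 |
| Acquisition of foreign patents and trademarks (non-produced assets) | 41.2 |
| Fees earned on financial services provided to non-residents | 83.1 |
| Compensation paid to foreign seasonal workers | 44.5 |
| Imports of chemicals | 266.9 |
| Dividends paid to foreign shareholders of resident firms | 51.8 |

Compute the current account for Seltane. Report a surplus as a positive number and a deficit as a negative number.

-743.2

Goods: -509.8 - 266.9 - 166.5 = -943.2
Services: 83.1 + 112.9 - 58.7 - 185.7 + 218.8 = 170.4
Primary income: -51.8 + 67.5 - 44.5 - 103.3 + 73.8 = -58.3
Secondary income: 69.1 + 18.8 = 87.9
Current account = (-943.2) + 170.4 + (-58.3) + 87.9 = -743.2
(Excluded from the current account — financial account: purchases of foreign government bonds by domestic residents 448.5, domestic pension funds' purchases of foreign equities 193.7; capital account: sale of embassy land to a foreign government 19.1, capital transfers received from emigrants 25.6, debt forgiveness received from foreign official creditors 44.1, acquisition of foreign patents and trademarks (non-produced assets) 41.2.)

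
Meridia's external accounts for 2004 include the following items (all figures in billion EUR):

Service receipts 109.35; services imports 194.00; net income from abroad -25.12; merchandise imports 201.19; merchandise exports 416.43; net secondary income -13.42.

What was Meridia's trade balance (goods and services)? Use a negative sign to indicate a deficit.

130.59

Goods balance = 416.43 - 201.19 = 215.24
Services balance = 109.35 - 194.00 = -84.65
Trade balance (goods + services) = 215.24 + (-84.65) = 130.59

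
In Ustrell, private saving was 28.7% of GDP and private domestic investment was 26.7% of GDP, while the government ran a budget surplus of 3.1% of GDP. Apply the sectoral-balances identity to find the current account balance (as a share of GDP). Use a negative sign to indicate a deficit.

5.1

By the sectoral-balances identity, CA = (S_private - I) + (T - G).
Private balance = 28.7 - 26.7 = 2.0
Government balance (T - G) = 3.1
CA = 2.0 + 3.1 = 5.1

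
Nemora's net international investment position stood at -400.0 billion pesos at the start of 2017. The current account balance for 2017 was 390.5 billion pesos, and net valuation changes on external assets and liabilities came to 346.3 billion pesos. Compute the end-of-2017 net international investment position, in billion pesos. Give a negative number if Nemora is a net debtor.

Change in NIIP = current account + net valuation change = 390.5 + 346.3 = 736.8
End-of-year NIIP = -400.0 + 736.8 = 336.8

336.8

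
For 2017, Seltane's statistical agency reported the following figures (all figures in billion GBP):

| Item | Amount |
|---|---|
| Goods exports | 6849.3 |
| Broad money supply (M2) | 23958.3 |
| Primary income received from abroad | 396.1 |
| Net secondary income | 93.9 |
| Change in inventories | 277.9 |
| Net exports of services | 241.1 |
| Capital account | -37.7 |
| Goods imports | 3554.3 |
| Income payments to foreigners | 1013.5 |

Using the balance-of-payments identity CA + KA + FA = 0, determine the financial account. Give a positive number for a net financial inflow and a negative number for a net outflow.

Goods balance = 6849.3 - 3554.3 = 3295.0
Services balance = 241.1
Trade balance (goods + services) = 3295.0 + 241.1 = 3536.1
Net primary income = 396.1 - 1013.5 = -617.4
Net secondary income = 93.9
Current account = 3536.1 + (-617.4) + 93.9 = 3012.6
Financial account = -(3012.6 + (-37.7)) = -2974.9

-2974.9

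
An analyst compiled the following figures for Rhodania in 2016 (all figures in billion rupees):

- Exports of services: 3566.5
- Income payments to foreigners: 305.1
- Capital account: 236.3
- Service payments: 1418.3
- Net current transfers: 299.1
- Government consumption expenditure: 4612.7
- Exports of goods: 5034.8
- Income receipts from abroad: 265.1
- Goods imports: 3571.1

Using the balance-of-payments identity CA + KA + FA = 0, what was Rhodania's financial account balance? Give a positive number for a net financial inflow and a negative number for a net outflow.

Goods balance = 5034.8 - 3571.1 = 1463.7
Services balance = 3566.5 - 1418.3 = 2148.2
Trade balance (goods + services) = 1463.7 + 2148.2 = 3611.9
Net primary income = 265.1 - 305.1 = -40.0
Net secondary income = 299.1
Current account = 3611.9 + (-40.0) + 299.1 = 3871.0
Financial account = -(3871.0 + 236.3) = -4107.3

-4107.3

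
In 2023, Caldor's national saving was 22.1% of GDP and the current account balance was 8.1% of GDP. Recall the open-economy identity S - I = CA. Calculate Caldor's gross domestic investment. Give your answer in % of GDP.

14.0

I = S - CA = 22.1 - 8.1 = 14.0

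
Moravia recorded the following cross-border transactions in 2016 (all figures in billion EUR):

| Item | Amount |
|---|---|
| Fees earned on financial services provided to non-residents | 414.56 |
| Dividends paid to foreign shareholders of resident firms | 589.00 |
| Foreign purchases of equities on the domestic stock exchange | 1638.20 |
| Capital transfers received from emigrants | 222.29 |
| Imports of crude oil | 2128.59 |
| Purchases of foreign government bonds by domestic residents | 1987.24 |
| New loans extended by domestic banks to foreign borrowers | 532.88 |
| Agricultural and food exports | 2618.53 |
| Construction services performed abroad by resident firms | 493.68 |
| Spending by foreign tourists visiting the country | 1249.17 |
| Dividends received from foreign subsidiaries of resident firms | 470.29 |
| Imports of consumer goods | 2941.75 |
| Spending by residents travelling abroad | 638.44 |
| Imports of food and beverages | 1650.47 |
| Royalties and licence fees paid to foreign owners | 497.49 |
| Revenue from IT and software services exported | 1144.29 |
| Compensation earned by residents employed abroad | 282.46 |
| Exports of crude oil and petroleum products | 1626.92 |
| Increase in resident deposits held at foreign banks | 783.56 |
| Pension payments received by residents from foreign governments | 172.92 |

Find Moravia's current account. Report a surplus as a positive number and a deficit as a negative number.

Goods: -2941.75 + 1626.92 + 2618.53 - 2128.59 - 1650.47 = -2475.36
Services: 1249.17 - 497.49 + 414.56 - 638.44 + 493.68 + 1144.29 = 2165.77
Primary income: -589.00 + 470.29 + 282.46 = 163.75
Secondary income: 172.92
Current account = (-2475.36) + 2165.77 + 163.75 + 172.92 = 27.08
(Excluded from the current account — financial account: foreign purchases of equities on the domestic stock exchange 1638.20, purchases of foreign government bonds by domestic residents 1987.24, new loans extended by domestic banks to foreign borrowers 532.88, increase in resident deposits held at foreign banks 783.56; capital account: capital transfers received from emigrants 222.29.)

27.08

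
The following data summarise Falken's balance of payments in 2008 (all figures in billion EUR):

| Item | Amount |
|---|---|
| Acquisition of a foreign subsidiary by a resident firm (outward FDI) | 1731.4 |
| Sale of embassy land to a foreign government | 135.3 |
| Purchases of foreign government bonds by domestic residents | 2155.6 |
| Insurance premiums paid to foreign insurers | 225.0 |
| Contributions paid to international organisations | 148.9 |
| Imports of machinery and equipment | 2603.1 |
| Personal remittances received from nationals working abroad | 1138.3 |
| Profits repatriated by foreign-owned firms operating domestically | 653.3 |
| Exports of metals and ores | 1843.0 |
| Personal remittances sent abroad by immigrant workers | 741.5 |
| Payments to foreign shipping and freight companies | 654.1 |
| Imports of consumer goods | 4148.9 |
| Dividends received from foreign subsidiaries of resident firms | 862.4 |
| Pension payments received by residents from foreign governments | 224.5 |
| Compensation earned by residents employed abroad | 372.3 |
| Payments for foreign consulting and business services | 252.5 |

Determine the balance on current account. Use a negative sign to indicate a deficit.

Goods: 1843.0 - 4148.9 - 2603.1 = -4909.0
Services: -252.5 - 225.0 - 654.1 = -1131.6
Primary income: 862.4 + 372.3 - 653.3 = 581.4
Secondary income: 1138.3 - 148.9 + 224.5 - 741.5 = 472.4
Current account = (-4909.0) + (-1131.6) + 581.4 + 472.4 = -4986.8
(Excluded from the current account — financial account: acquisition of a foreign subsidiary by a resident firm (outward FDI) 1731.4, purchases of foreign government bonds by domestic residents 2155.6; capital account: sale of embassy land to a foreign government 135.3.)

-4986.8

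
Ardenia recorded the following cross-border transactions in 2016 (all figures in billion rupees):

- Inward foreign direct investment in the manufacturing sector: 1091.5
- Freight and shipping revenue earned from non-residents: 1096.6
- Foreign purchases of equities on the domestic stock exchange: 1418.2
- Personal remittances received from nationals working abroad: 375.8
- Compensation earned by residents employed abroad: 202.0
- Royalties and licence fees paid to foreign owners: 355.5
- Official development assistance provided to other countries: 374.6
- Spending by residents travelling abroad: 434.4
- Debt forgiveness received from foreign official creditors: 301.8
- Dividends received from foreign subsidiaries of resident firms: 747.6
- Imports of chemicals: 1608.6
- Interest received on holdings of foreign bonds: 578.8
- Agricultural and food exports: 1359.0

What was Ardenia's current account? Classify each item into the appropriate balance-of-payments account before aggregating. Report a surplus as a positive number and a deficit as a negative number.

1586.7

Goods: -1608.6 + 1359.0 = -249.6
Services: -355.5 - 434.4 + 1096.6 = 306.7
Primary income: 202.0 + 578.8 + 747.6 = 1528.4
Secondary income: -374.6 + 375.8 = 1.2
Current account = (-249.6) + 306.7 + 1528.4 + 1.2 = 1586.7
(Excluded from the current account — financial account: inward foreign direct investment in the manufacturing sector 1091.5, foreign purchases of equities on the domestic stock exchange 1418.2; capital account: debt forgiveness received from foreign official creditors 301.8.)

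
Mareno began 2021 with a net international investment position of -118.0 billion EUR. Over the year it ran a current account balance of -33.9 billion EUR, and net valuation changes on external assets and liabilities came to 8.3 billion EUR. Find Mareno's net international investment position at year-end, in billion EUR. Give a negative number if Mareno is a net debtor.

Change in NIIP = current account + net valuation change = -33.9 + 8.3 = -25.6
End-of-year NIIP = -118.0 + (-25.6) = -143.6

-143.6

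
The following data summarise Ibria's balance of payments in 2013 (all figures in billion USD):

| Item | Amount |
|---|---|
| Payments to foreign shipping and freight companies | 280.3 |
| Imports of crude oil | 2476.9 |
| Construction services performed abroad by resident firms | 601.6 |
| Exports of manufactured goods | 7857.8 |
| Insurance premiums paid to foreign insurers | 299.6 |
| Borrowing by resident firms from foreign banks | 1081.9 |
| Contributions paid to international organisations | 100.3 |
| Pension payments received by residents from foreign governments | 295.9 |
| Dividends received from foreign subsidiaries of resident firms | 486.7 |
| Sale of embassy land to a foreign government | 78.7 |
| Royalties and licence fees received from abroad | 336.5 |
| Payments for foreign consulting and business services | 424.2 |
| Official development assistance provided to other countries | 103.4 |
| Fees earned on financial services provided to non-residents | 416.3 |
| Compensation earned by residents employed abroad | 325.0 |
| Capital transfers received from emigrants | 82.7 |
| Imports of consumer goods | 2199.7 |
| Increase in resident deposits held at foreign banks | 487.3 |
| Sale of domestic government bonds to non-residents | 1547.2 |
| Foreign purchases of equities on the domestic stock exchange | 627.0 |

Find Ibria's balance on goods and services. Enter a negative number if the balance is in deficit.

Goods: -2476.9 + 7857.8 - 2199.7 = 3181.2
Services: -299.6 + 416.3 - 424.2 + 336.5 + 601.6 - 280.3 = 350.3
Trade balance = 3181.2 + 350.3 = 3531.5
(Excluded from the trade balance — financial account: borrowing by resident firms from foreign banks 1081.9, increase in resident deposits held at foreign banks 487.3, sale of domestic government bonds to non-residents 1547.2, foreign purchases of equities on the domestic stock exchange 627.0; secondary income: contributions paid to international organisations 100.3, pension payments received by residents from foreign governments 295.9, official development assistance provided to other countries 103.4; primary income: dividends received from foreign subsidiaries of resident firms 486.7, compensation earned by residents employed abroad 325.0; capital account: sale of embassy land to a foreign government 78.7, capital transfers received from emigrants 82.7.)

3531.5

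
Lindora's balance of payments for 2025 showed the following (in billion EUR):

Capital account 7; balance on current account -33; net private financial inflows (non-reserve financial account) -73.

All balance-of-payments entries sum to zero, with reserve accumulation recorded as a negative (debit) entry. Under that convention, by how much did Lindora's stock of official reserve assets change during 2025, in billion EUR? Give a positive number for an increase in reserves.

-99

Official reserve transactions balance = -((-33) + 7 + (-73)) = 99
An accumulation of reserves is recorded as a debit (negative entry), so the change in the stock of reserves is the negative of that balance.
Change in official reserves = -(99) = -99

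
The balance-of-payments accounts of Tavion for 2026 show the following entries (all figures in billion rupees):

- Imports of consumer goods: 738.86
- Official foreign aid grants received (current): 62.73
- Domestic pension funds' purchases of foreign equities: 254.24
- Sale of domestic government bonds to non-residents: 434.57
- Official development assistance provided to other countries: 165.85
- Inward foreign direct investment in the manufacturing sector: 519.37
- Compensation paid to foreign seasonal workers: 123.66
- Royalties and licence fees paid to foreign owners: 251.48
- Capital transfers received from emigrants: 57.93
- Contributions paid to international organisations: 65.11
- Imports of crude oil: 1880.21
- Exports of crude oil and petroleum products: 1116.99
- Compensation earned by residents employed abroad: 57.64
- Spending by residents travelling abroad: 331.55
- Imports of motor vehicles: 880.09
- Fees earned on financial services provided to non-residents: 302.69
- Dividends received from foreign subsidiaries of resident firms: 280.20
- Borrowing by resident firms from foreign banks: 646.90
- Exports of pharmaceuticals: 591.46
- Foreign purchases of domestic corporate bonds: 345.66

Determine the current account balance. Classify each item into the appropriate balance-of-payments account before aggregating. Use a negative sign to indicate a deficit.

-2025.10

Goods: -880.09 + 591.46 - 1880.21 - 738.86 + 1116.99 = -1790.71
Services: 302.69 - 251.48 - 331.55 = -280.34
Primary income: 280.20 - 123.66 + 57.64 = 214.18
Secondary income: 62.73 - 65.11 - 165.85 = -168.23
Current account = (-1790.71) + (-280.34) + 214.18 + (-168.23) = -2025.10
(Excluded from the current account — financial account: domestic pension funds' purchases of foreign equities 254.24, sale of domestic government bonds to non-residents 434.57, inward foreign direct investment in the manufacturing sector 519.37, borrowing by resident firms from foreign banks 646.90, foreign purchases of domestic corporate bonds 345.66; capital account: capital transfers received from emigrants 57.93.)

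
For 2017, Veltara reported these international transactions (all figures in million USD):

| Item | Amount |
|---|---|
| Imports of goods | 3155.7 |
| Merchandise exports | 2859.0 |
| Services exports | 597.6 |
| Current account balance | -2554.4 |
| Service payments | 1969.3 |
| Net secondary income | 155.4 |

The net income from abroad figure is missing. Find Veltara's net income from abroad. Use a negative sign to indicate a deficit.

-1041.4

Current account = goods balance + services balance + net primary income + net secondary income
Sum of the known components = -1513.0
Net income from abroad = CA - (known components) = -2554.4 - (-1513.0) = -1041.4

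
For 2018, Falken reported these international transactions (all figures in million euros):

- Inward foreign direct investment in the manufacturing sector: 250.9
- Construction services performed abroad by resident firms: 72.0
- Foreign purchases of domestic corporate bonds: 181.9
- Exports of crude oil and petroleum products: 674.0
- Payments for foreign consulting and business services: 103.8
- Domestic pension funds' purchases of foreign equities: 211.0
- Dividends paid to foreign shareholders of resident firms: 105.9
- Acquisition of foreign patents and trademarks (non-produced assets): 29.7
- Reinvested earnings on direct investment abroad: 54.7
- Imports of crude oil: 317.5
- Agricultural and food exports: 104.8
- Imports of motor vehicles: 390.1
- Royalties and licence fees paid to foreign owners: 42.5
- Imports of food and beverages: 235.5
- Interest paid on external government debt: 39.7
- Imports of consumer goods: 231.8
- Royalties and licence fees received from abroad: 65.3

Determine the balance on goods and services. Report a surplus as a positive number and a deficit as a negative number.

Goods: -231.8 + 104.8 - 390.1 + 674.0 - 235.5 - 317.5 = -396.1
Services: -103.8 - 42.5 + 65.3 + 72.0 = -9.0
Trade balance = -396.1 + (-9.0) = -405.1
(Excluded from the trade balance — financial account: inward foreign direct investment in the manufacturing sector 250.9, foreign purchases of domestic corporate bonds 181.9, domestic pension funds' purchases of foreign equities 211.0; primary income: dividends paid to foreign shareholders of resident firms 105.9, reinvested earnings on direct investment abroad 54.7, interest paid on external government debt 39.7; capital account: acquisition of foreign patents and trademarks (non-produced assets) 29.7.)

-405.1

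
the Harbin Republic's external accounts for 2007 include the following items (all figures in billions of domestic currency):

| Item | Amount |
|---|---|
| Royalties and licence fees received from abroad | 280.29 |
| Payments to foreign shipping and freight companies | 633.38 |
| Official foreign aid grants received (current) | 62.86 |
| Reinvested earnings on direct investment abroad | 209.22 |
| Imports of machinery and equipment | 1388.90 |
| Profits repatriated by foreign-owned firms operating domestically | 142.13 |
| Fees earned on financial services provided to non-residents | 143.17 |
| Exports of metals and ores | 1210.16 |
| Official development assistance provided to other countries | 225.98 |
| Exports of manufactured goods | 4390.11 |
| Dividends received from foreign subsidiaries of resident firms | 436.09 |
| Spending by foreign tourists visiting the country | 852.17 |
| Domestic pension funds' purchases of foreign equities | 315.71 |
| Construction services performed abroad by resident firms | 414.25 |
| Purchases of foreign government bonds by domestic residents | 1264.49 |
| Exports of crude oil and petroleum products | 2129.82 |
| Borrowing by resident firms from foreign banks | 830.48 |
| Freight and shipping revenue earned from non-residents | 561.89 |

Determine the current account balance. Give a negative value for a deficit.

Goods: 2129.82 - 1388.90 + 4390.11 + 1210.16 = 6341.19
Services: 561.89 + 143.17 + 414.25 - 633.38 + 280.29 + 852.17 = 1618.39
Primary income: 209.22 + 436.09 - 142.13 = 503.18
Secondary income: -225.98 + 62.86 = -163.12
Current account = 6341.19 + 1618.39 + 503.18 + (-163.12) = 8299.64
(Excluded from the current account — financial account: domestic pension funds' purchases of foreign equities 315.71, purchases of foreign government bonds by domestic residents 1264.49, borrowing by resident firms from foreign banks 830.48.)

8299.64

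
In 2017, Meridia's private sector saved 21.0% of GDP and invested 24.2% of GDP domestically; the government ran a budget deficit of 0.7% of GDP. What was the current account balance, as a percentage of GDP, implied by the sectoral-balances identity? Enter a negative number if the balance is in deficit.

-3.9

By the sectoral-balances identity, CA = (S_private - I) + (T - G).
Private balance = 21.0 - 24.2 = -3.2
Government balance (T - G) = -0.7
CA = -3.2 + (-0.7) = -3.9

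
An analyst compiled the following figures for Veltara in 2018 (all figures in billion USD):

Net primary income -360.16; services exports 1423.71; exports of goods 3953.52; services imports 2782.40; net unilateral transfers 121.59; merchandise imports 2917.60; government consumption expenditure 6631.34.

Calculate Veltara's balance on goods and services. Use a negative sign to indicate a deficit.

-322.77

Goods balance = 3953.52 - 2917.60 = 1035.92
Services balance = 1423.71 - 2782.40 = -1358.69
Trade balance (goods + services) = 1035.92 + (-1358.69) = -322.77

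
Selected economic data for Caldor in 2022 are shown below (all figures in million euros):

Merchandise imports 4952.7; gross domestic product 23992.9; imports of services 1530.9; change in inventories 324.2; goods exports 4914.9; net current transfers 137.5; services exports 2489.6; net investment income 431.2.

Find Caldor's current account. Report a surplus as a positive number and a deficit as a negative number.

1489.6

Goods balance = 4914.9 - 4952.7 = -37.8
Services balance = 2489.6 - 1530.9 = 958.7
Trade balance (goods + services) = -37.8 + 958.7 = 920.9
Net primary income = 431.2
Net secondary income = 137.5
Current account = 920.9 + 431.2 + 137.5 = 1489.6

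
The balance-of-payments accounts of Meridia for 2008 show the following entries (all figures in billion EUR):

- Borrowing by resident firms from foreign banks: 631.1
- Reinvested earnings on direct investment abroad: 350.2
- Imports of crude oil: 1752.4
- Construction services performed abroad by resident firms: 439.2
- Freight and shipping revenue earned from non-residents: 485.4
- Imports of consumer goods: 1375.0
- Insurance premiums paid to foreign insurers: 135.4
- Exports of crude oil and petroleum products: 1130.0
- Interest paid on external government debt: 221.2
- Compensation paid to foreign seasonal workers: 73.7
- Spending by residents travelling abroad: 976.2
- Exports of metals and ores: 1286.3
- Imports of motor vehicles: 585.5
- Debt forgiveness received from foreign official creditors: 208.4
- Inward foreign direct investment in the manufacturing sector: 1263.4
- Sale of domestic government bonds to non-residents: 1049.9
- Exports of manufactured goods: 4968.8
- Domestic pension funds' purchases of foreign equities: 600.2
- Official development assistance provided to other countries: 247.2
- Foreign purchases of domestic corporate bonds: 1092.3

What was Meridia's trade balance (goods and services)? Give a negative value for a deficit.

3485.2

Goods: -1752.4 - 1375.0 - 585.5 + 1130.0 + 4968.8 + 1286.3 = 3672.2
Services: -135.4 - 976.2 + 439.2 + 485.4 = -187.0
Trade balance = 3672.2 + (-187.0) = 3485.2
(Excluded from the trade balance — financial account: borrowing by resident firms from foreign banks 631.1, inward foreign direct investment in the manufacturing sector 1263.4, sale of domestic government bonds to non-residents 1049.9, domestic pension funds' purchases of foreign equities 600.2, foreign purchases of domestic corporate bonds 1092.3; primary income: reinvested earnings on direct investment abroad 350.2, interest paid on external government debt 221.2, compensation paid to foreign seasonal workers 73.7; capital account: debt forgiveness received from foreign official creditors 208.4; secondary income: official development assistance provided to other countries 247.2.)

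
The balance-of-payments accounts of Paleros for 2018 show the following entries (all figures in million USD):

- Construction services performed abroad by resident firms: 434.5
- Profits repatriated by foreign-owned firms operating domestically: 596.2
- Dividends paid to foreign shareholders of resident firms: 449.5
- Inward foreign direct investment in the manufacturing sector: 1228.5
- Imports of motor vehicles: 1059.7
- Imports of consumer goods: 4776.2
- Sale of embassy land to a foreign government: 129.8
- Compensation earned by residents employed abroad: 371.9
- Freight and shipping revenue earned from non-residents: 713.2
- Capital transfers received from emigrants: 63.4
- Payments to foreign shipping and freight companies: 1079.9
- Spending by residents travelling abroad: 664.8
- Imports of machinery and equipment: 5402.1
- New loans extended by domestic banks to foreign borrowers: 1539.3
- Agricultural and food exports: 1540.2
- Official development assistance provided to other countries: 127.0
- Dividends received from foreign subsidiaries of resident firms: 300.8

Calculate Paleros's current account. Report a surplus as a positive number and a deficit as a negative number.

-10794.8

Goods: -5402.1 - 4776.2 + 1540.2 - 1059.7 = -9697.8
Services: -664.8 + 434.5 + 713.2 - 1079.9 = -597.0
Primary income: 371.9 - 596.2 + 300.8 - 449.5 = -373.0
Secondary income: -127.0
Current account = (-9697.8) + (-597.0) + (-373.0) + (-127.0) = -10794.8
(Excluded from the current account — financial account: inward foreign direct investment in the manufacturing sector 1228.5, new loans extended by domestic banks to foreign borrowers 1539.3; capital account: sale of embassy land to a foreign government 129.8, capital transfers received from emigrants 63.4.)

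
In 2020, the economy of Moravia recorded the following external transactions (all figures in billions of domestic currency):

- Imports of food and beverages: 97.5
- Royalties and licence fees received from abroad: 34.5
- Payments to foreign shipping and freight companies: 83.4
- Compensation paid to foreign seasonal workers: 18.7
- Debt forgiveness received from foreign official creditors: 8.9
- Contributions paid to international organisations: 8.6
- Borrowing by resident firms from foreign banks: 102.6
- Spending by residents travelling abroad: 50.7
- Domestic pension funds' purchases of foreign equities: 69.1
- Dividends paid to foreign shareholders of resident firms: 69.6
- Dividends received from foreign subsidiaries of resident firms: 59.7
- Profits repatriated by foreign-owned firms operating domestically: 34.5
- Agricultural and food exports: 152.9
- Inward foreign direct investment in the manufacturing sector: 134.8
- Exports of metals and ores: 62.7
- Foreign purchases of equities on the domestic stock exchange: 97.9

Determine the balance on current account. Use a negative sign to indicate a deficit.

Goods: 152.9 - 97.5 + 62.7 = 118.1
Services: 34.5 - 50.7 - 83.4 = -99.6
Primary income: -69.6 + 59.7 - 34.5 - 18.7 = -63.1
Secondary income: -8.6
Current account = 118.1 + (-99.6) + (-63.1) + (-8.6) = -53.2
(Excluded from the current account — capital account: debt forgiveness received from foreign official creditors 8.9; financial account: borrowing by resident firms from foreign banks 102.6, domestic pension funds' purchases of foreign equities 69.1, inward foreign direct investment in the manufacturing sector 134.8, foreign purchases of equities on the domestic stock exchange 97.9.)

-53.2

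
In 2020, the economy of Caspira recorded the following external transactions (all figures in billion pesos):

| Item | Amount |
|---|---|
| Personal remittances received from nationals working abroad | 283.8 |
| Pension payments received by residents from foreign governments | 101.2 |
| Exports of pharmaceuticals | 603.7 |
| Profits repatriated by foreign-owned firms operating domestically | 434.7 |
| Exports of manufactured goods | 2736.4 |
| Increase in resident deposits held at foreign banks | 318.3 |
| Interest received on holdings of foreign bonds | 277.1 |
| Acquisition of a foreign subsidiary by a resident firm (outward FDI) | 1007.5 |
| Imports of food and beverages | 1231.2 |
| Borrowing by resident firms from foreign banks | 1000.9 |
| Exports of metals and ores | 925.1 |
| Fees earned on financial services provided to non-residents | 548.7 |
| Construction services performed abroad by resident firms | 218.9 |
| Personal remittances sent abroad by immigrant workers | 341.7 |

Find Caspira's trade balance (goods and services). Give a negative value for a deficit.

Goods: 2736.4 + 603.7 + 925.1 - 1231.2 = 3034.0
Services: 548.7 + 218.9 = 767.6
Trade balance = 3034.0 + 767.6 = 3801.6
(Excluded from the trade balance — secondary income: personal remittances received from nationals working abroad 283.8, pension payments received by residents from foreign governments 101.2, personal remittances sent abroad by immigrant workers 341.7; primary income: profits repatriated by foreign-owned firms operating domestically 434.7, interest received on holdings of foreign bonds 277.1; financial account: increase in resident deposits held at foreign banks 318.3, acquisition of a foreign subsidiary by a resident firm (outward FDI) 1007.5, borrowing by resident firms from foreign banks 1000.9.)

3801.6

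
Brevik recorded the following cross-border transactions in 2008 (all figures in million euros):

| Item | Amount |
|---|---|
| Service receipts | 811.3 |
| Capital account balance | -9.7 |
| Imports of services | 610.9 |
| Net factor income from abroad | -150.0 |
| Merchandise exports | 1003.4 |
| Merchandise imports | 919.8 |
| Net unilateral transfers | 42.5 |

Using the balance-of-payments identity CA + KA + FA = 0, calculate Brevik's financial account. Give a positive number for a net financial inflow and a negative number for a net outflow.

-166.8

Goods balance = 1003.4 - 919.8 = 83.6
Services balance = 811.3 - 610.9 = 200.4
Trade balance (goods + services) = 83.6 + 200.4 = 284.0
Net primary income = -150.0
Net secondary income = 42.5
Current account = 284.0 + (-150.0) + 42.5 = 176.5
Financial account = -(176.5 + (-9.7)) = -166.8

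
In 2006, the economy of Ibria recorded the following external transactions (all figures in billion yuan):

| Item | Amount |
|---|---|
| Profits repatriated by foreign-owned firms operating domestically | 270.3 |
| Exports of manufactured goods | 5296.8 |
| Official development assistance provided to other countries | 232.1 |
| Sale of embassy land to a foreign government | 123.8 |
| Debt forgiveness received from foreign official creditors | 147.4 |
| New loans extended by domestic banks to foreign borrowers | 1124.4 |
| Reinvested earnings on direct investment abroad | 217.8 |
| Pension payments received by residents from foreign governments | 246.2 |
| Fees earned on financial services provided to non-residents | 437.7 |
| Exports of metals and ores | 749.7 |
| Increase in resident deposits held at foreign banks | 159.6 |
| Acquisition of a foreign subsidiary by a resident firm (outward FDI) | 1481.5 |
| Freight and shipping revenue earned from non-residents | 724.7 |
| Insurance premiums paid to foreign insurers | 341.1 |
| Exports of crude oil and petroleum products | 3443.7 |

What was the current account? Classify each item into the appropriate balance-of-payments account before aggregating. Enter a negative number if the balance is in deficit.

Goods: 3443.7 + 5296.8 + 749.7 = 9490.2
Services: 724.7 - 341.1 + 437.7 = 821.3
Primary income: 217.8 - 270.3 = -52.5
Secondary income: -232.1 + 246.2 = 14.1
Current account = 9490.2 + 821.3 + (-52.5) + 14.1 = 10273.1
(Excluded from the current account — capital account: sale of embassy land to a foreign government 123.8, debt forgiveness received from foreign official creditors 147.4; financial account: new loans extended by domestic banks to foreign borrowers 1124.4, increase in resident deposits held at foreign banks 159.6, acquisition of a foreign subsidiary by a resident firm (outward FDI) 1481.5.)

10273.1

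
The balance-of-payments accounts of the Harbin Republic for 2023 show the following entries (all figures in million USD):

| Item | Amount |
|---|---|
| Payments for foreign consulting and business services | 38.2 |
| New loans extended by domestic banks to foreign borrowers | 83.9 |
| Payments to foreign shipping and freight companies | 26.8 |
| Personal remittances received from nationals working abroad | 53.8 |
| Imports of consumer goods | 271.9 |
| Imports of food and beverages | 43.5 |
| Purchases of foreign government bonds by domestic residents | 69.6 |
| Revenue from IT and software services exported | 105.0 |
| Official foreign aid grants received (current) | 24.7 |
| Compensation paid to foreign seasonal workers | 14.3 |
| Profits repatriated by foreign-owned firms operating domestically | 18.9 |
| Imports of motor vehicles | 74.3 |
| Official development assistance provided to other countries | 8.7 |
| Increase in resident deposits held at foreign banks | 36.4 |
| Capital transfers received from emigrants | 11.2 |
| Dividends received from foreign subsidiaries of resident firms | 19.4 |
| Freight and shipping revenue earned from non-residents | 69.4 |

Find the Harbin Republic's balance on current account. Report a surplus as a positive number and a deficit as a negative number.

Goods: -43.5 - 271.9 - 74.3 = -389.7
Services: 105.0 - 38.2 - 26.8 + 69.4 = 109.4
Primary income: 19.4 - 18.9 - 14.3 = -13.8
Secondary income: -8.7 + 53.8 + 24.7 = 69.8
Current account = (-389.7) + 109.4 + (-13.8) + 69.8 = -224.3
(Excluded from the current account — financial account: new loans extended by domestic banks to foreign borrowers 83.9, purchases of foreign government bonds by domestic residents 69.6, increase in resident deposits held at foreign banks 36.4; capital account: capital transfers received from emigrants 11.2.)

-224.3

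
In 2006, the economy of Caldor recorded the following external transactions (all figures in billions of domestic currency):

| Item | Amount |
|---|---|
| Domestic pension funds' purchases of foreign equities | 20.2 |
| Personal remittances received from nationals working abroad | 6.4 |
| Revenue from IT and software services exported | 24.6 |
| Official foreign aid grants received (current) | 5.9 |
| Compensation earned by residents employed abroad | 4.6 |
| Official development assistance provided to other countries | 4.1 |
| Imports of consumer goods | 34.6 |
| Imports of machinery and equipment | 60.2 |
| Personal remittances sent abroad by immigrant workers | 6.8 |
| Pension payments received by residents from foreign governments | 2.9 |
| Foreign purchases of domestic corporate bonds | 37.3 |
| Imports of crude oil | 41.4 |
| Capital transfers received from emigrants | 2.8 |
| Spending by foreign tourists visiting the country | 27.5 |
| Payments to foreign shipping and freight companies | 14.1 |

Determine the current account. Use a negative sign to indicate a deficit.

-89.3

Goods: -41.4 - 34.6 - 60.2 = -136.2
Services: -14.1 + 27.5 + 24.6 = 38.0
Primary income: 4.6
Secondary income: -6.8 + 5.9 + 2.9 + 6.4 - 4.1 = 4.3
Current account = (-136.2) + 38.0 + 4.6 + 4.3 = -89.3
(Excluded from the current account — financial account: domestic pension funds' purchases of foreign equities 20.2, foreign purchases of domestic corporate bonds 37.3; capital account: capital transfers received from emigrants 2.8.)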